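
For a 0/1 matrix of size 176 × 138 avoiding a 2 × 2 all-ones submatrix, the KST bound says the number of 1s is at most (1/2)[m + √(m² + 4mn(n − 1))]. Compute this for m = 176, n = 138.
z(176, 138; 2, 2) ≤ (1/2)[176 + √(176² + 4·176·138·137)] = (1/2)[176 + √13340800] = 1914.253

Kővári–Sós–Turán: let r_1, ..., r_176 be the row sums and z = Σ r_i the total number of 1s. Each pair of columns can share at most one row with both entries 1 (else a 2×2 all-ones block appears), so Σ_i C(r_i, 2) ≤ C(138, 2) = 9453. By convexity Σ_i C(r_i, 2) ≥ 176·C(z/176, 2) = z(z − 176)/(2·176), giving z² − 176z − 176·138·137 ≤ 0 and hence z ≤ (1/2)[176 + √(30976 + 4·3327456)] = (1/2)[176 + √13340800] ≈ (1/2)(176 + 3652.506) = 1914.253.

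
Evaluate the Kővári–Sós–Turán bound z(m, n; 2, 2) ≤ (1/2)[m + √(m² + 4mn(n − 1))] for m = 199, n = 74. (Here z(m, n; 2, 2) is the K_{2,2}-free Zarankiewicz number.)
z(199, 74; 2, 2) ≤ (1/2)[199 + √(199² + 4·199·74·73)] = (1/2)[199 + √4339593] = 1141.0845

Kővári–Sós–Turán: let r_1, ..., r_199 be the row sums and z = Σ r_i the total number of 1s. Each pair of columns can share at most one row with both entries 1 (else a 2×2 all-ones block appears), so Σ_i C(r_i, 2) ≤ C(74, 2) = 2701. By convexity Σ_i C(r_i, 2) ≥ 199·C(z/199, 2) = z(z − 199)/(2·199), giving z² − 199z − 199·74·73 ≤ 0 and hence z ≤ (1/2)[199 + √(39601 + 4·1074998)] = (1/2)[199 + √4339593] ≈ (1/2)(199 + 2083.169) = 1141.0845.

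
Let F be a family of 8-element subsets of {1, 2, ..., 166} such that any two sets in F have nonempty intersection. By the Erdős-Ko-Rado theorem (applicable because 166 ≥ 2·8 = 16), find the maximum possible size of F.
max |F| = C(165, 7) = 580688008560

Erdős-Ko-Rado (1961): when n ≥ 2k, max |F| = C(n−1, k−1). The bound is attained by the star {A : i ∈ A} for any fixed i ∈ [n]. Here C(166−1, 8−1) = C(165, 7) = 580688008560.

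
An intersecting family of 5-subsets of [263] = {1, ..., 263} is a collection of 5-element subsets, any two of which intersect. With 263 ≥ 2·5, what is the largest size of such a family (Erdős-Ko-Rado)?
max |F| = C(262, 4) = 191868495

The Erdős-Ko-Rado theorem states: for n ≥ 2k, an intersecting family of k-subsets of an n-element set has size at most C(n − 1, k − 1), with equality for 'star' families {A ⊆ [n] : |A| = k, i ∈ A} (fix an element i). For n = 263, k = 5: C(262, 4) = 191868495.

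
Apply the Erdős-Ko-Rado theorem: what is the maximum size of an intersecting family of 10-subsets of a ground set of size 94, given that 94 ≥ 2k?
max |F| = C(93, 9) = 961835834245

The Erdős-Ko-Rado theorem states: for n ≥ 2k, an intersecting family of k-subsets of an n-element set has size at most C(n − 1, k − 1), with equality for 'star' families {A ⊆ [n] : |A| = k, i ∈ A} (fix an element i). For n = 94, k = 10: C(93, 9) = 961835834245.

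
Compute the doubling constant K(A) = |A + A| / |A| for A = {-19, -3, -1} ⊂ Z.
K = |A + A| / |A| = 6/3 = 2

Enumerate A + A = {a + b : a, b ∈ A}. With |A| = 3, there are |A|^2 = 9 ordered sum pairs; collecting distinct values, A + A = {-38, -22, -20, -6, -4, -2}, so |A + A| = 6. Thus K = 6/3 = 2. For comparison, the minimum possible |A + A| over all 3-element sets is 2·3 − 1 = 5 (so min K = 5/3), attained only by arithmetic progressions.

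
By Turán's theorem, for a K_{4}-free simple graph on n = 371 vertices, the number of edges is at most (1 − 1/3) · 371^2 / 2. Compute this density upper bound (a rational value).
Turán density bound = (2/3) · 371^2/2 = 137641/3 ≈ 45880.3333

Turán's theorem: ex(n, K_{r+1}) is achieved by the complete r-partite Turán graph T(n, r) with parts as balanced as possible, and is at most (1 − 1/r) · n^2/2. For r = 3, n = 371: the density bound is (2/3) · 137641/2 = 137641/3 ≈ 45880.3333. The integer-valued extremum is e(T(371, 3)) = 45880, which is strictly less than the density bound 137641/3 since 3 ∤ 371 (the parts of T(371, 3) cannot all be equal).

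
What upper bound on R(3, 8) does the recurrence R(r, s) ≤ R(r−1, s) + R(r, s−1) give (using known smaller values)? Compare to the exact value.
R(3, 8) ≤ R(2, 8) + R(3, 7) = 8 + 23 = 31; exact value R(3, 8) = 28.

The Erdős–Szekeres recurrence R(r, s) ≤ R(r−1, s) + R(r, s−1) applied to (r, s) = (3, 8) gives
  R(3, 8) ≤ R(2, 8) + R(3, 7) = 8 + 23 = 31.
(Recall R(2, k) = k and R is symmetric.) The recurrence is not tight here (it gives 31, but the exact value is R(3, 8) = 28); the tight upper bound requires a sharper argument than the simple recurrence, combined with a lower-bound construction on K_{27}.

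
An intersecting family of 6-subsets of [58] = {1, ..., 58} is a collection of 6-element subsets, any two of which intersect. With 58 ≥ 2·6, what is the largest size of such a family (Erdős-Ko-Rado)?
max |F| = C(57, 5) = 4187106

The Erdős-Ko-Rado theorem states: for n ≥ 2k, an intersecting family of k-subsets of an n-element set has size at most C(n − 1, k − 1), with equality for 'star' families {A ⊆ [n] : |A| = k, i ∈ A} (fix an element i). For n = 58, k = 6: C(57, 5) = 4187106.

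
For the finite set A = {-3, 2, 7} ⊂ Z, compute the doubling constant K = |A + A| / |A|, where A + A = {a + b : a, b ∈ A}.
K = |A + A| / |A| = 5/3

Enumerate A + A = {a + b : a, b ∈ A}. With |A| = 3, there are |A|^2 = 9 ordered sum pairs; collecting distinct values, A + A = {-6, -1, 4, 9, 14}, so |A + A| = 5. Thus K = 5/3. Here |A + A| = 2|A| − 1 = 5, the minimum possible — so K = 5/3 is minimal, which holds iff A is an arithmetic progression.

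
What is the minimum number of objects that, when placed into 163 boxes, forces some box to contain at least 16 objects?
n = (16 − 1)·163 + 1 = 2446

By the generalised pigeonhole principle, to guarantee some box contains ≥ r objects we need more than (r − 1) · k objects total. Threshold: n = (r − 1) · k + 1. With r = 16 and k = 163: n = 15 · 163 + 1 = 2445 + 1 = 2446. For n = 2445 = 15 · 163, we can put exactly 15 objects in every box, avoiding 16 in any single one — so 2446 is tight.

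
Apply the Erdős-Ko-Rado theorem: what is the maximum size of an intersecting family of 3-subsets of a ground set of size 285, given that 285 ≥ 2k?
max |F| = C(284, 2) = 40186

The Erdős-Ko-Rado theorem states: for n ≥ 2k, an intersecting family of k-subsets of an n-element set has size at most C(n − 1, k − 1), with equality for 'star' families {A ⊆ [n] : |A| = k, i ∈ A} (fix an element i). For n = 285, k = 3: C(284, 2) = 40186.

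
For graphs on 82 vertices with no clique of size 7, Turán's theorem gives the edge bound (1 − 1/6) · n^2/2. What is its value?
Turán density bound = (5/6) · 82^2/2 = 8405/3 ≈ 2801.6667

Turán's theorem: ex(n, K_{r+1}) is achieved by the complete r-partite Turán graph T(n, r) with parts as balanced as possible, and is at most (1 − 1/r) · n^2/2. For r = 6, n = 82: the density bound is (5/6) · 6724/2 = 8405/3 ≈ 2801.6667. The integer-valued extremum is e(T(82, 6)) = 2801, which is strictly less than the density bound 8405/3 since 6 ∤ 82 (the parts of T(82, 6) cannot all be equal).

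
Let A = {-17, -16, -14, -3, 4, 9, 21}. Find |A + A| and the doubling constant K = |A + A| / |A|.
K = |A + A| / |A| = 27/7

Enumerate A + A = {a + b : a, b ∈ A}. With |A| = 7, there are |A|^2 = 49 ordered sum pairs; collecting distinct values, A + A = {-34, -33, -32, -31, -30, -28, -20, -19, -17, -13, -12, -10, -8, -7, -6, -5, 1, 4, 5, 6, 7, 8, 13, 18, 25, 30, 42}, so |A + A| = 27. Thus K = 27/7. For comparison, the minimum possible |A + A| over all 7-element sets is 2·7 − 1 = 13 (so min K = 13/7), attained only by arithmetic progressions.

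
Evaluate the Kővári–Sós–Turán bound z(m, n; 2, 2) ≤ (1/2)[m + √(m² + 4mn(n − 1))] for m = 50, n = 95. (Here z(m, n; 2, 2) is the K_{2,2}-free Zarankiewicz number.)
z(50, 95; 2, 2) ≤ (1/2)[50 + √(50² + 4·50·95·94)] = (1/2)[50 + √1788500] = 693.6741

Kővári–Sós–Turán: let r_1, ..., r_50 be the row sums and z = Σ r_i the total number of 1s. Each pair of columns can share at most one row with both entries 1 (else a 2×2 all-ones block appears), so Σ_i C(r_i, 2) ≤ C(95, 2) = 4465. By convexity Σ_i C(r_i, 2) ≥ 50·C(z/50, 2) = z(z − 50)/(2·50), giving z² − 50z − 50·95·94 ≤ 0 and hence z ≤ (1/2)[50 + √(2500 + 4·446500)] = (1/2)[50 + √1788500] ≈ (1/2)(50 + 1337.3481) = 693.6741.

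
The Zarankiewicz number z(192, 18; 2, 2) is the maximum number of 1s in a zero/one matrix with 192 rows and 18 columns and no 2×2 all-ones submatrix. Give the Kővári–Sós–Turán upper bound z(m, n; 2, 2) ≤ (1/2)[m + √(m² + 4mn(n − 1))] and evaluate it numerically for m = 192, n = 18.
z(192, 18; 2, 2) ≤ (1/2)[192 + √(192² + 4·192·18·17)] = (1/2)[192 + √271872] = 356.7067

Kővári–Sós–Turán: let r_1, ..., r_192 be the row sums and z = Σ r_i the total number of 1s. Each pair of columns can share at most one row with both entries 1 (else a 2×2 all-ones block appears), so Σ_i C(r_i, 2) ≤ C(18, 2) = 153. By convexity Σ_i C(r_i, 2) ≥ 192·C(z/192, 2) = z(z − 192)/(2·192), giving z² − 192z − 192·18·17 ≤ 0 and hence z ≤ (1/2)[192 + √(36864 + 4·58752)] = (1/2)[192 + √271872] ≈ (1/2)(192 + 521.4135) = 356.7067.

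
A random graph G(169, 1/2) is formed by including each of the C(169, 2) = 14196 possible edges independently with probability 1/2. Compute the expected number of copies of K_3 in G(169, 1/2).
E[# K_3] = C(169, 3) · (1/2)^C(3, 2) = 790244 / 2^3 = 197561/2 = 98780.5

For each 3-subset S of vertices (there are C(169, 3) = 790244 such S), let X_S = 1 if S induces a K_3 (all C(3, 2) = 3 edges present). Then P(X_S = 1) = (1/2)^3 = 1/8. By linearity of expectation, E[# K_3] = C(169, 3) · (1/2)^3 = 790244 / 8 = 197561/2 = 98780.5.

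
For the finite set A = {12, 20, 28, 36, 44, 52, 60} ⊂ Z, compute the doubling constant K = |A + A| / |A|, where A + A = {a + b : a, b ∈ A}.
K = |A + A| / |A| = 13/7

Enumerate A + A = {a + b : a, b ∈ A}. With |A| = 7, there are |A|^2 = 49 ordered sum pairs; collecting distinct values, A + A = {24, 32, 40, 48, 56, 64, 72, 80, 88, 96, 104, 112, 120}, so |A + A| = 13. Thus K = 13/7. Here |A + A| = 2|A| − 1 = 13, the minimum possible — so K = 13/7 is minimal, which holds iff A is an arithmetic progression.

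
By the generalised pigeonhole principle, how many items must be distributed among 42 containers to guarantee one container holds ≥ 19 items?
n = (19 − 1)·42 + 1 = 757

By the generalised pigeonhole principle, to guarantee some box contains ≥ r objects we need more than (r − 1) · k objects total. Threshold: n = (r − 1) · k + 1. With r = 19 and k = 42: n = 18 · 42 + 1 = 756 + 1 = 757. For n = 756 = 18 · 42, we can put exactly 18 objects in every box, avoiding 19 in any single one — so 757 is tight.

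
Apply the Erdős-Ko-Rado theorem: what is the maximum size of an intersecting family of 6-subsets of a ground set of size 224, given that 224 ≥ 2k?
max |F| = C(223, 5) = 4392741639

Erdős-Ko-Rado (1961): when n ≥ 2k, max |F| = C(n−1, k−1). The bound is attained by the star {A : i ∈ A} for any fixed i ∈ [n]. Here C(224−1, 6−1) = C(223, 5) = 4392741639.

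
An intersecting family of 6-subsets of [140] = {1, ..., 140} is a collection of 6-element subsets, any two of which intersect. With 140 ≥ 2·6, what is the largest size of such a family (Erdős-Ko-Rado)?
max |F| = C(139, 5) = 402073902

Erdős-Ko-Rado (1961): when n ≥ 2k, max |F| = C(n−1, k−1). The bound is attained by the star {A : i ∈ A} for any fixed i ∈ [n]. Here C(140−1, 6−1) = C(139, 5) = 402073902.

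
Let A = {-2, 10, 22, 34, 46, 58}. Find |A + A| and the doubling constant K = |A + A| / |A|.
K = |A + A| / |A| = 11/6

Enumerate A + A = {a + b : a, b ∈ A}. With |A| = 6, there are |A|^2 = 36 ordered sum pairs; collecting distinct values, A + A = {-4, 8, 20, 32, 44, 56, 68, 80, 92, 104, 116}, so |A + A| = 11. Thus K = 11/6. Here |A + A| = 2|A| − 1 = 11, the minimum possible — so K = 11/6 is minimal, which holds iff A is an arithmetic progression.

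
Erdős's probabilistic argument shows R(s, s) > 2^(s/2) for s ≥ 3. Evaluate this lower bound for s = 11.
2^(11/2) = 45.2548; so R(11, 11) > 45.2548

Colour each edge of K_n uniformly at random with red/blue. The expected number of monochromatic K_11 is C(n, 11) · 2 · 2^(−C(11,2)). If C(n, 11) · 2^(1 − C(11,2)) < 1, then with positive probability no monochromatic K_11 exists, so R(11, 11) > n. The standard estimate C(n, 11) ≤ n^11/11! shows this inequality holds whenever n ≤ 2^(11/2) (since 11! · 2^(C(11,2) − 1) > 2^(11^2/2) ≥ n^11). Hence R(11, 11) > 2^(11/2) = 45.2548.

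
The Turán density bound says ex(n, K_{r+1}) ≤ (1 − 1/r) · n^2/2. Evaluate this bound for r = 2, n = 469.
Turán density bound = (1/2) · 469^2/2 = 219961/4 ≈ 54990.25

Turán's theorem: ex(n, K_{r+1}) is achieved by the complete r-partite Turán graph T(n, r) with parts as balanced as possible, and is at most (1 − 1/r) · n^2/2. For r = 2, n = 469: the density bound is (1/2) · 219961/2 = 219961/4 ≈ 54990.25. The integer-valued extremum is e(T(469, 2)) = 54990, which is strictly less than the density bound 219961/4 since 2 ∤ 469 (the parts of T(469, 2) cannot all be equal).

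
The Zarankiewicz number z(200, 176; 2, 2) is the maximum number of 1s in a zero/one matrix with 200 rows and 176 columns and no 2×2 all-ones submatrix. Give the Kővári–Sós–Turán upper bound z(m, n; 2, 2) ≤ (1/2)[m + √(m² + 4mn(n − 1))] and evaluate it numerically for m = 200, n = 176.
z(200, 176; 2, 2) ≤ (1/2)[200 + √(200² + 4·200·176·175)] = (1/2)[200 + √24680000] = 2583.9485

Kővári–Sós–Turán: let r_1, ..., r_200 be the row sums and z = Σ r_i the total number of 1s. Each pair of columns can share at most one row with both entries 1 (else a 2×2 all-ones block appears), so Σ_i C(r_i, 2) ≤ C(176, 2) = 15400. By convexity Σ_i C(r_i, 2) ≥ 200·C(z/200, 2) = z(z − 200)/(2·200), giving z² − 200z − 200·176·175 ≤ 0 and hence z ≤ (1/2)[200 + √(40000 + 4·6160000)] = (1/2)[200 + √24680000] ≈ (1/2)(200 + 4967.8969) = 2583.9485.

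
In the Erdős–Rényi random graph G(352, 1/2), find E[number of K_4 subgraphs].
E[# K_4] = C(352, 4) · (1/2)^C(4, 2) = 628828200 / 2^6 = 78603525/8 = 9825440.625

For each 4-subset S of vertices (there are C(352, 4) = 628828200 such S), let X_S = 1 if S induces a K_4 (all C(4, 2) = 6 edges present). Then P(X_S = 1) = (1/2)^6 = 1/64. By linearity of expectation, E[# K_4] = C(352, 4) · (1/2)^6 = 628828200 / 64 = 78603525/8 = 9825440.625.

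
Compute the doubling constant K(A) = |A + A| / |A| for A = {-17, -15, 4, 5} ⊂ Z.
K = |A + A| / |A| = 10/4 = 5/2

Enumerate A + A = {a + b : a, b ∈ A}. With |A| = 4, there are |A|^2 = 16 ordered sum pairs; collecting distinct values, A + A = {-34, -32, -30, -13, -12, -11, -10, 8, 9, 10}, so |A + A| = 10. Thus K = 10/4 = 5/2. For comparison, the minimum possible |A + A| over all 4-element sets is 2·4 − 1 = 7 (so min K = 7/4), attained only by arithmetic progressions.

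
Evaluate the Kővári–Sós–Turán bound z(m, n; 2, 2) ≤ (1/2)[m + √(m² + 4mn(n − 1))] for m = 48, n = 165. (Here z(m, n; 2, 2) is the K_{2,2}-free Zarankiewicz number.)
z(48, 165; 2, 2) ≤ (1/2)[48 + √(48² + 4·48·165·164)] = (1/2)[48 + √5197824] = 1163.9368

Kővári–Sós–Turán: let r_1, ..., r_48 be the row sums and z = Σ r_i the total number of 1s. Each pair of columns can share at most one row with both entries 1 (else a 2×2 all-ones block appears), so Σ_i C(r_i, 2) ≤ C(165, 2) = 13530. By convexity Σ_i C(r_i, 2) ≥ 48·C(z/48, 2) = z(z − 48)/(2·48), giving z² − 48z − 48·165·164 ≤ 0 and hence z ≤ (1/2)[48 + √(2304 + 4·1298880)] = (1/2)[48 + √5197824] ≈ (1/2)(48 + 2279.8737) = 1163.9368.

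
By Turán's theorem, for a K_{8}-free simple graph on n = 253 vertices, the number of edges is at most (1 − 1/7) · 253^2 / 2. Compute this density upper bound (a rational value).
Turán density bound = (6/7) · 253^2/2 = 192027/7 ≈ 27432.4286

Turán's theorem: ex(n, K_{r+1}) is achieved by the complete r-partite Turán graph T(n, r) with parts as balanced as possible, and is at most (1 − 1/r) · n^2/2. For r = 7, n = 253: the density bound is (6/7) · 64009/2 = 192027/7 ≈ 27432.4286. The integer-valued extremum is e(T(253, 7)) = 27432, which is strictly less than the density bound 192027/7 since 7 ∤ 253 (the parts of T(253, 7) cannot all be equal).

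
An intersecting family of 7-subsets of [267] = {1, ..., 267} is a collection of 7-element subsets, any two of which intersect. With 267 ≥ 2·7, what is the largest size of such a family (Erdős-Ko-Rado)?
max |F| = C(266, 6) = 464832503058

The Erdős-Ko-Rado theorem states: for n ≥ 2k, an intersecting family of k-subsets of an n-element set has size at most C(n − 1, k − 1), with equality for 'star' families {A ⊆ [n] : |A| = k, i ∈ A} (fix an element i). For n = 267, k = 7: C(266, 6) = 464832503058.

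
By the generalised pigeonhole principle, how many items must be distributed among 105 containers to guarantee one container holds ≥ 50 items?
n = (50 − 1)·105 + 1 = 5146

By the generalised pigeonhole principle, to guarantee some box contains ≥ r objects we need more than (r − 1) · k objects total. Threshold: n = (r − 1) · k + 1. With r = 50 and k = 105: n = 49 · 105 + 1 = 5145 + 1 = 5146. For n = 5145 = 49 · 105, we can put exactly 49 objects in every box, avoiding 50 in any single one — so 5146 is tight.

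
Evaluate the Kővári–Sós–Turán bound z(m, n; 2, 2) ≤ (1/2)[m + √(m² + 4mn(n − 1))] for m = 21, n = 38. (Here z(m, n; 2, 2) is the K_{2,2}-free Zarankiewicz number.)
z(21, 38; 2, 2) ≤ (1/2)[21 + √(21² + 4·21·38·37)] = (1/2)[21 + √118545] = 182.6518

Kővári–Sós–Turán: let r_1, ..., r_21 be the row sums and z = Σ r_i the total number of 1s. Each pair of columns can share at most one row with both entries 1 (else a 2×2 all-ones block appears), so Σ_i C(r_i, 2) ≤ C(38, 2) = 703. By convexity Σ_i C(r_i, 2) ≥ 21·C(z/21, 2) = z(z − 21)/(2·21), giving z² − 21z − 21·38·37 ≤ 0 and hence z ≤ (1/2)[21 + √(441 + 4·29526)] = (1/2)[21 + √118545] ≈ (1/2)(21 + 344.3036) = 182.6518.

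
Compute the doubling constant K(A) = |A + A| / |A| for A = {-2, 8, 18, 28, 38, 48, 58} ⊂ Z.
K = |A + A| / |A| = 13/7

Enumerate A + A = {a + b : a, b ∈ A}. With |A| = 7, there are |A|^2 = 49 ordered sum pairs; collecting distinct values, A + A = {-4, 6, 16, 26, 36, 46, 56, 66, 76, 86, 96, 106, 116}, so |A + A| = 13. Thus K = 13/7. Here |A + A| = 2|A| − 1 = 13, the minimum possible — so K = 13/7 is minimal, which holds iff A is an arithmetic progression.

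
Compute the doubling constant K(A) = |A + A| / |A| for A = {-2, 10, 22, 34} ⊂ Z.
K = |A + A| / |A| = 7/4

Enumerate A + A = {a + b : a, b ∈ A}. With |A| = 4, there are |A|^2 = 16 ordered sum pairs; collecting distinct values, A + A = {-4, 8, 20, 32, 44, 56, 68}, so |A + A| = 7. Thus K = 7/4. Here |A + A| = 2|A| − 1 = 7, the minimum possible — so K = 7/4 is minimal, which holds iff A is an arithmetic progression.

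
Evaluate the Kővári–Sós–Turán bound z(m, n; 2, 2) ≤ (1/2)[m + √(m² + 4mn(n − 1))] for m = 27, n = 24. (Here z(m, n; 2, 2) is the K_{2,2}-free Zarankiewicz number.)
z(27, 24; 2, 2) ≤ (1/2)[27 + √(27² + 4·27·24·23)] = (1/2)[27 + √60345] = 136.3261

Kővári–Sós–Turán: let r_1, ..., r_27 be the row sums and z = Σ r_i the total number of 1s. Each pair of columns can share at most one row with both entries 1 (else a 2×2 all-ones block appears), so Σ_i C(r_i, 2) ≤ C(24, 2) = 276. By convexity Σ_i C(r_i, 2) ≥ 27·C(z/27, 2) = z(z − 27)/(2·27), giving z² − 27z − 27·24·23 ≤ 0 and hence z ≤ (1/2)[27 + √(729 + 4·14904)] = (1/2)[27 + √60345] ≈ (1/2)(27 + 245.6522) = 136.3261.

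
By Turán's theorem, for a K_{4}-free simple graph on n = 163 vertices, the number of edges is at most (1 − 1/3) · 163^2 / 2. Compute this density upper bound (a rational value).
Turán density bound = (2/3) · 163^2/2 = 26569/3 ≈ 8856.3333

Turán's theorem: ex(n, K_{r+1}) is achieved by the complete r-partite Turán graph T(n, r) with parts as balanced as possible, and is at most (1 − 1/r) · n^2/2. For r = 3, n = 163: the density bound is (2/3) · 26569/2 = 26569/3 ≈ 8856.3333. The integer-valued extremum is e(T(163, 3)) = 8856, which is strictly less than the density bound 26569/3 since 3 ∤ 163 (the parts of T(163, 3) cannot all be equal).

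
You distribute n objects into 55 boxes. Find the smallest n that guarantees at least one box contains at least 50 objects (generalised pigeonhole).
n = (50 − 1)·55 + 1 = 2696

By the generalised pigeonhole principle, to guarantee some box contains ≥ r objects we need more than (r − 1) · k objects total. Threshold: n = (r − 1) · k + 1. With r = 50 and k = 55: n = 49 · 55 + 1 = 2695 + 1 = 2696. For n = 2695 = 49 · 55, we can put exactly 49 objects in every box, avoiding 50 in any single one — so 2696 is tight.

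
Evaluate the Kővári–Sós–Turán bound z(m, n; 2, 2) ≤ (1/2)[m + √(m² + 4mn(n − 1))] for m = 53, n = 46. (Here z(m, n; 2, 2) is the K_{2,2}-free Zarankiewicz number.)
z(53, 46; 2, 2) ≤ (1/2)[53 + √(53² + 4·53·46·45)] = (1/2)[53 + √441649] = 358.7834

Kővári–Sós–Turán: let r_1, ..., r_53 be the row sums and z = Σ r_i the total number of 1s. Each pair of columns can share at most one row with both entries 1 (else a 2×2 all-ones block appears), so Σ_i C(r_i, 2) ≤ C(46, 2) = 1035. By convexity Σ_i C(r_i, 2) ≥ 53·C(z/53, 2) = z(z − 53)/(2·53), giving z² − 53z − 53·46·45 ≤ 0 and hence z ≤ (1/2)[53 + √(2809 + 4·109710)] = (1/2)[53 + √441649] ≈ (1/2)(53 + 664.5668) = 358.7834.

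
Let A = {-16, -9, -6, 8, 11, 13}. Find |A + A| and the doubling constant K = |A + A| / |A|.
K = |A + A| / |A| = 20/6 = 10/3

Enumerate A + A = {a + b : a, b ∈ A}. With |A| = 6, there are |A|^2 = 36 ordered sum pairs; collecting distinct values, A + A = {-32, -25, -22, -18, -15, -12, -8, -5, -3, -1, 2, 4, 5, 7, 16, 19, 21, 22, 24, 26}, so |A + A| = 20. Thus K = 20/6 = 10/3. For comparison, the minimum possible |A + A| over all 6-element sets is 2·6 − 1 = 11 (so min K = 11/6), attained only by arithmetic progressions.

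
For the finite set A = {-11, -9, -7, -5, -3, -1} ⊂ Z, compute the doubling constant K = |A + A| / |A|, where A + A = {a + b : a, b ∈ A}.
K = |A + A| / |A| = 11/6

Enumerate A + A = {a + b : a, b ∈ A}. With |A| = 6, there are |A|^2 = 36 ordered sum pairs; collecting distinct values, A + A = {-22, -20, -18, -16, -14, -12, -10, -8, -6, -4, -2}, so |A + A| = 11. Thus K = 11/6. Here |A + A| = 2|A| − 1 = 11, the minimum possible — so K = 11/6 is minimal, which holds iff A is an arithmetic progression.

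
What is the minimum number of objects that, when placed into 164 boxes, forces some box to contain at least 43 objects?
n = (43 − 1)·164 + 1 = 6889

By the generalised pigeonhole principle, to guarantee some box contains ≥ r objects we need more than (r − 1) · k objects total. Threshold: n = (r − 1) · k + 1. With r = 43 and k = 164: n = 42 · 164 + 1 = 6888 + 1 = 6889. For n = 6888 = 42 · 164, we can put exactly 42 objects in every box, avoiding 43 in any single one — so 6889 is tight.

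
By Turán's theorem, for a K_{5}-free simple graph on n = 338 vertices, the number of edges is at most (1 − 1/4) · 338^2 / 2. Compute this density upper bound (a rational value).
Turán density bound = (3/4) · 338^2/2 = 85683/2 ≈ 42841.5

Turán's theorem: ex(n, K_{r+1}) is achieved by the complete r-partite Turán graph T(n, r) with parts as balanced as possible, and is at most (1 − 1/r) · n^2/2. For r = 4, n = 338: the density bound is (3/4) · 114244/2 = 85683/2 ≈ 42841.5. The integer-valued extremum is e(T(338, 4)) = 42841, which is strictly less than the density bound 85683/2 since 4 ∤ 338 (the parts of T(338, 4) cannot all be equal).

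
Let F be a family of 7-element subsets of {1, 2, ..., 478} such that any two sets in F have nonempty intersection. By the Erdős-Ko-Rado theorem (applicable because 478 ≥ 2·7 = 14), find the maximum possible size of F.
max |F| = C(477, 6) = 15851410976940

The Erdős-Ko-Rado theorem states: for n ≥ 2k, an intersecting family of k-subsets of an n-element set has size at most C(n − 1, k − 1), with equality for 'star' families {A ⊆ [n] : |A| = k, i ∈ A} (fix an element i). For n = 478, k = 7: C(477, 6) = 15851410976940.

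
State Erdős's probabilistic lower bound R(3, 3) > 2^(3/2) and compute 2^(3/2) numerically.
2^(3/2) = 2.8284; so R(3, 3) > 2.8284

Colour each edge of K_n uniformly at random with red/blue. The expected number of monochromatic K_3 is C(n, 3) · 2 · 2^(−C(3,2)). If C(n, 3) · 2^(1 − C(3,2)) < 1, then with positive probability no monochromatic K_3 exists, so R(3, 3) > n. The standard estimate C(n, 3) ≤ n^3/3! shows this inequality holds whenever n ≤ 2^(3/2) (since 3! · 2^(C(3,2) − 1) > 2^(3^2/2) ≥ n^3). Hence R(3, 3) > 2^(3/2) = 2.8284.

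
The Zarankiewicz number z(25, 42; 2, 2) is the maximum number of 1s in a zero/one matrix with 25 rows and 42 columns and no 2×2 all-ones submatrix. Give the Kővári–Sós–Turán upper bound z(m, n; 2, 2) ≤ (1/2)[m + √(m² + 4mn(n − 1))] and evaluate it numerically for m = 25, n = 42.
z(25, 42; 2, 2) ≤ (1/2)[25 + √(25² + 4·25·42·41)] = (1/2)[25 + √172825] = 220.3611

Kővári–Sós–Turán: let r_1, ..., r_25 be the row sums and z = Σ r_i the total number of 1s. Each pair of columns can share at most one row with both entries 1 (else a 2×2 all-ones block appears), so Σ_i C(r_i, 2) ≤ C(42, 2) = 861. By convexity Σ_i C(r_i, 2) ≥ 25·C(z/25, 2) = z(z − 25)/(2·25), giving z² − 25z − 25·42·41 ≤ 0 and hence z ≤ (1/2)[25 + √(625 + 4·43050)] = (1/2)[25 + √172825] ≈ (1/2)(25 + 415.7223) = 220.3611.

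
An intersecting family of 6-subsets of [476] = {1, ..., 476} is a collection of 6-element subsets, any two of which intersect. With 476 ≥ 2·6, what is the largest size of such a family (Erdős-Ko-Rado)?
max |F| = C(475, 5) = 197294396970

The Erdős-Ko-Rado theorem states: for n ≥ 2k, an intersecting family of k-subsets of an n-element set has size at most C(n − 1, k − 1), with equality for 'star' families {A ⊆ [n] : |A| = k, i ∈ A} (fix an element i). For n = 476, k = 6: C(475, 5) = 197294396970.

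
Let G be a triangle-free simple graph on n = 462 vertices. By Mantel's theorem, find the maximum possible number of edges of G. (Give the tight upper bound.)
ex(462, K_3) = ⌊462^2/4⌋ = 53361

Mantel (1907): a triangle-free graph on n vertices has at most ⌊n^2/4⌋ edges, with equality for the complete bipartite graph K_{⌊n/2⌋, ⌈n/2⌉}. For n = 462: ⌊462^2/4⌋ = ⌊213444/4⌋ = 53361. The extremal graph is K_{231, 231}, which has 231·231 = 53361 edges.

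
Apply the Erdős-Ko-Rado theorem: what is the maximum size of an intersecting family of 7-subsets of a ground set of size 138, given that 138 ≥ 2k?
max |F| = C(137, 6) = 8218472724

The Erdős-Ko-Rado theorem states: for n ≥ 2k, an intersecting family of k-subsets of an n-element set has size at most C(n − 1, k − 1), with equality for 'star' families {A ⊆ [n] : |A| = k, i ∈ A} (fix an element i). For n = 138, k = 7: C(137, 6) = 8218472724.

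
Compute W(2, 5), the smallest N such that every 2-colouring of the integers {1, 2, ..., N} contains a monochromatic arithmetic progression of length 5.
W(2, 5) = 178

This is a classical value, W(2, 5) = 178, established by combining an explicit 2-colouring of {1, ..., 177} with no monochromatic 5-AP (giving the lower bound W(2, 5) > 177) and a finite case analysis / exhaustive computer search showing every 2-colouring of {1, ..., 178} has such an AP.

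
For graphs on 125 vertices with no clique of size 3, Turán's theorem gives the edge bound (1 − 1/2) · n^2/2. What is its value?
Turán density bound = (1/2) · 125^2/2 = 15625/4 ≈ 3906.25

Turán's theorem: ex(n, K_{r+1}) is achieved by the complete r-partite Turán graph T(n, r) with parts as balanced as possible, and is at most (1 − 1/r) · n^2/2. For r = 2, n = 125: the density bound is (1/2) · 15625/2 = 15625/4 ≈ 3906.25. The integer-valued extremum is e(T(125, 2)) = 3906, which is strictly less than the density bound 15625/4 since 2 ∤ 125 (the parts of T(125, 2) cannot all be equal).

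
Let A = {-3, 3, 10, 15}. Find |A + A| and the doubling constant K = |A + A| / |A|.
K = |A + A| / |A| = 10/4 = 5/2

Enumerate A + A = {a + b : a, b ∈ A}. With |A| = 4, there are |A|^2 = 16 ordered sum pairs; collecting distinct values, A + A = {-6, 0, 6, 7, 12, 13, 18, 20, 25, 30}, so |A + A| = 10. Thus K = 10/4 = 5/2. For comparison, the minimum possible |A + A| over all 4-element sets is 2·4 − 1 = 7 (so min K = 7/4), attained only by arithmetic progressions.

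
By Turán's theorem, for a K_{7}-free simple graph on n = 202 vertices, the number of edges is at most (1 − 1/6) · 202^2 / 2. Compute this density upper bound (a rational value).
Turán density bound = (5/6) · 202^2/2 = 51005/3 ≈ 17001.6667

Turán's theorem: ex(n, K_{r+1}) is achieved by the complete r-partite Turán graph T(n, r) with parts as balanced as possible, and is at most (1 − 1/r) · n^2/2. For r = 6, n = 202: the density bound is (5/6) · 40804/2 = 51005/3 ≈ 17001.6667. The integer-valued extremum is e(T(202, 6)) = 17001, which is strictly less than the density bound 51005/3 since 6 ∤ 202 (the parts of T(202, 6) cannot all be equal).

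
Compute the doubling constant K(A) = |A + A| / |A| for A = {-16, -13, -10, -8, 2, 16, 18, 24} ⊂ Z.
K = |A + A| / |A| = 33/8

Enumerate A + A = {a + b : a, b ∈ A}. With |A| = 8, there are |A|^2 = 64 ordered sum pairs; collecting distinct values, A + A = {-32, -29, -26, -24, -23, -21, -20, -18, -16, -14, -11, -8, -6, 0, 2, 3, 4, 5, 6, 8, 10, 11, 14, 16, 18, 20, 26, 32, 34, 36, 40, 42, 48}, so |A + A| = 33. Thus K = 33/8. For comparison, the minimum possible |A + A| over all 8-element sets is 2·8 − 1 = 15 (so min K = 15/8), attained only by arithmetic progressions.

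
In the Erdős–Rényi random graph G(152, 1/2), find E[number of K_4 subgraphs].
E[# K_4] = C(152, 4) · (1/2)^C(4, 2) = 21374050 / 2^6 = 10687025/32 = 333969.53125

For each 4-subset S of vertices (there are C(152, 4) = 21374050 such S), let X_S = 1 if S induces a K_4 (all C(4, 2) = 6 edges present). Then P(X_S = 1) = (1/2)^6 = 1/64. By linearity of expectation, E[# K_4] = C(152, 4) · (1/2)^6 = 21374050 / 64 = 10687025/32 = 333969.53125.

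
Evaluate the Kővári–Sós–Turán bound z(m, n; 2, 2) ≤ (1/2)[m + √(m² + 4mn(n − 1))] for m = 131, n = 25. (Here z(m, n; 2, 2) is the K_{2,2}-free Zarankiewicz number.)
z(131, 25; 2, 2) ≤ (1/2)[131 + √(131² + 4·131·25·24)] = (1/2)[131 + √331561] = 353.4067

Kővári–Sós–Turán: let r_1, ..., r_131 be the row sums and z = Σ r_i the total number of 1s. Each pair of columns can share at most one row with both entries 1 (else a 2×2 all-ones block appears), so Σ_i C(r_i, 2) ≤ C(25, 2) = 300. By convexity Σ_i C(r_i, 2) ≥ 131·C(z/131, 2) = z(z − 131)/(2·131), giving z² − 131z − 131·25·24 ≤ 0 and hence z ≤ (1/2)[131 + √(17161 + 4·78600)] = (1/2)[131 + √331561] ≈ (1/2)(131 + 575.8133) = 353.4067.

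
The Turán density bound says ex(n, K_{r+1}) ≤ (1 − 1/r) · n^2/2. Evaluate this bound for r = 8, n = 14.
Turán density bound = (7/8) · 14^2/2 = 343/4 ≈ 85.75

Turán's theorem: ex(n, K_{r+1}) is achieved by the complete r-partite Turán graph T(n, r) with parts as balanced as possible, and is at most (1 − 1/r) · n^2/2. For r = 8, n = 14: the density bound is (7/8) · 196/2 = 343/4 ≈ 85.75. The integer-valued extremum is e(T(14, 8)) = 85, which is strictly less than the density bound 343/4 since 8 ∤ 14 (the parts of T(14, 8) cannot all be equal).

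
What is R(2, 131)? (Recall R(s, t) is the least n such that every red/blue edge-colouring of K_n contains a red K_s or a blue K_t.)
R(2, 131) = 131

R(2, k) = k for all k ≥ 2: in a 2-colouring of K_k, either some edge is red (a red K_2) or all edges are blue (a blue K_k). And K_{130} coloured all-blue has no blue K_131, so R(2, 131) > 130. Hence R(2, 131) = 131.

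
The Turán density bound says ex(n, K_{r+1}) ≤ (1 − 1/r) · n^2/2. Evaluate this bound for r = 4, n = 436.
Turán density bound = (3/4) · 436^2/2 = 71286

Turán's theorem: ex(n, K_{r+1}) is achieved by the complete r-partite Turán graph T(n, r) with parts as balanced as possible, and is at most (1 − 1/r) · n^2/2. For r = 4, n = 436: the density bound is (3/4) · 190096/2 = 71286. Since 4 ∣ 436, the Turán graph T(436, 4) has parts of equal size 109, and its edge count e(T(436, 4)) = 71286 attains the density bound exactly.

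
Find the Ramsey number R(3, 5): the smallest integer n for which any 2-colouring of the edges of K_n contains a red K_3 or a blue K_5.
R(3, 5) = 14

Lower bound: an explicit 2-colouring of K_{13} (typically a Paley-type or other structured construction) avoids a red K_3 and a blue K_5, showing R(3, 5) > 13.
Upper bound: the Erdős–Szekeres recurrence R(r, t') ≤ R(r−1, t') + R(r, t'−1) yields R(3, 5) ≤ 14.
Hence R(3, 5) = 14.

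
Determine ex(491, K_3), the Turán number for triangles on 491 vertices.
ex(491, K_3) = ⌊491^2/4⌋ = 60270

Mantel (1907): a triangle-free graph on n vertices has at most ⌊n^2/4⌋ edges, with equality for the complete bipartite graph K_{⌊n/2⌋, ⌈n/2⌉}. For n = 491: ⌊491^2/4⌋ = ⌊241081/4⌋ = 60270. The extremal graph is K_{245, 246}, which has 245·246 = 60270 edges.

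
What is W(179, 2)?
W(179, 2) = 179 + 1 = 180

A 2-term AP is any pair of integers, so a monochromatic 2-AP exists iff some colour is used at least twice. With 179 colours, the colouring i ↦ i on {1, ..., 179} uses each colour once, avoiding any monochromatic pair, so W(179, 2) > 179. For {1, ..., 180}, pigeonhole forces two integers of the same colour, which form a monochromatic 2-AP. Hence W(179, 2) = 180.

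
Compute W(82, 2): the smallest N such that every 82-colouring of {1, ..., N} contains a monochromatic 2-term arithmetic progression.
W(82, 2) = 82 + 1 = 83

A 2-term AP is any pair of integers, so a monochromatic 2-AP exists iff some colour is used at least twice. With 82 colours, the colouring i ↦ i on {1, ..., 82} uses each colour once, avoiding any monochromatic pair, so W(82, 2) > 82. For {1, ..., 83}, pigeonhole forces two integers of the same colour, which form a monochromatic 2-AP. Hence W(82, 2) = 83.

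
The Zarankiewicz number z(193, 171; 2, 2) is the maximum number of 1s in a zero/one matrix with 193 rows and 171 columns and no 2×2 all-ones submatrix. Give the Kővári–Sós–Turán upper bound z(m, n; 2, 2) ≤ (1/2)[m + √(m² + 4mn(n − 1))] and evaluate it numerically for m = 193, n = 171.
z(193, 171; 2, 2) ≤ (1/2)[193 + √(193² + 4·193·171·170)] = (1/2)[193 + √22479289] = 2467.1164

Kővári–Sós–Turán: let r_1, ..., r_193 be the row sums and z = Σ r_i the total number of 1s. Each pair of columns can share at most one row with both entries 1 (else a 2×2 all-ones block appears), so Σ_i C(r_i, 2) ≤ C(171, 2) = 14535. By convexity Σ_i C(r_i, 2) ≥ 193·C(z/193, 2) = z(z − 193)/(2·193), giving z² − 193z − 193·171·170 ≤ 0 and hence z ≤ (1/2)[193 + √(37249 + 4·5610510)] = (1/2)[193 + √22479289] ≈ (1/2)(193 + 4741.2329) = 2467.1164.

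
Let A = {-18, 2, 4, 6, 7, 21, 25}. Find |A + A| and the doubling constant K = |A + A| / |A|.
K = |A + A| / |A| = 26/7

Enumerate A + A = {a + b : a, b ∈ A}. With |A| = 7, there are |A|^2 = 49 ordered sum pairs; collecting distinct values, A + A = {-36, -16, -14, -12, -11, 3, 4, 6, 7, 8, 9, 10, 11, 12, 13, 14, 23, 25, 27, 28, 29, 31, 32, 42, 46, 50}, so |A + A| = 26. Thus K = 26/7. For comparison, the minimum possible |A + A| over all 7-element sets is 2·7 − 1 = 13 (so min K = 13/7), attained only by arithmetic progressions.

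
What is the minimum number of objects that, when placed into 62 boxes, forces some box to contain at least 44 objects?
n = (44 − 1)·62 + 1 = 2667

By the generalised pigeonhole principle, to guarantee some box contains ≥ r objects we need more than (r − 1) · k objects total. Threshold: n = (r − 1) · k + 1. With r = 44 and k = 62: n = 43 · 62 + 1 = 2666 + 1 = 2667. For n = 2666 = 43 · 62, we can put exactly 43 objects in every box, avoiding 44 in any single one — so 2667 is tight.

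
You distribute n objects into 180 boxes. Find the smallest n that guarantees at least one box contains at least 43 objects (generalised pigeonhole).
n = (43 − 1)·180 + 1 = 7561

By the generalised pigeonhole principle, to guarantee some box contains ≥ r objects we need more than (r − 1) · k objects total. Threshold: n = (r − 1) · k + 1. With r = 43 and k = 180: n = 42 · 180 + 1 = 7560 + 1 = 7561. For n = 7560 = 42 · 180, we can put exactly 42 objects in every box, avoiding 43 in any single one — so 7561 is tight.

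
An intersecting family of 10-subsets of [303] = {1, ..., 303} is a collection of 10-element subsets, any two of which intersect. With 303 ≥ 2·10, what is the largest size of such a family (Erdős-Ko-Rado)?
max |F| = C(302, 9) = 51054804739588650

The Erdős-Ko-Rado theorem states: for n ≥ 2k, an intersecting family of k-subsets of an n-element set has size at most C(n − 1, k − 1), with equality for 'star' families {A ⊆ [n] : |A| = k, i ∈ A} (fix an element i). For n = 303, k = 10: C(302, 9) = 51054804739588650.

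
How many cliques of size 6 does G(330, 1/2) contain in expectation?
E[# K_6] = C(330, 6) · (1/2)^C(6, 2) = 1713562300450 / 2^15 = 856781150225/16384 ≈ 52293771.376038

For each 6-subset S of vertices (there are C(330, 6) = 1713562300450 such S), let X_S = 1 if S induces a K_6 (all C(6, 2) = 15 edges present). Then P(X_S = 1) = (1/2)^15 = 1/32768. By linearity of expectation, E[# K_6] = C(330, 6) · (1/2)^15 = 1713562300450 / 32768 = 856781150225/16384 ≈ 52293771.376038.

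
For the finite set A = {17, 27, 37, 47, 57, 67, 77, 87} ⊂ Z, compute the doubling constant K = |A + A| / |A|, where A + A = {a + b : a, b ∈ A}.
K = |A + A| / |A| = 15/8

Enumerate A + A = {a + b : a, b ∈ A}. With |A| = 8, there are |A|^2 = 64 ordered sum pairs; collecting distinct values, A + A = {34, 44, 54, 64, 74, 84, 94, 104, 114, 124, 134, 144, 154, 164, 174}, so |A + A| = 15. Thus K = 15/8. Here |A + A| = 2|A| − 1 = 15, the minimum possible — so K = 15/8 is minimal, which holds iff A is an arithmetic progression.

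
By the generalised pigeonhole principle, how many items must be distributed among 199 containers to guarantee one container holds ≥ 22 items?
n = (22 − 1)·199 + 1 = 4180

By the generalised pigeonhole principle, to guarantee some box contains ≥ r objects we need more than (r − 1) · k objects total. Threshold: n = (r − 1) · k + 1. With r = 22 and k = 199: n = 21 · 199 + 1 = 4179 + 1 = 4180. For n = 4179 = 21 · 199, we can put exactly 21 objects in every box, avoiding 22 in any single one — so 4180 is tight.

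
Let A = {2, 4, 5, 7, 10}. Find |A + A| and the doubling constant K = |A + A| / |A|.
K = |A + A| / |A| = 12/5

Enumerate A + A = {a + b : a, b ∈ A}. With |A| = 5, there are |A|^2 = 25 ordered sum pairs; collecting distinct values, A + A = {4, 6, 7, 8, 9, 10, 11, 12, 14, 15, 17, 20}, so |A + A| = 12. Thus K = 12/5. For comparison, the minimum possible |A + A| over all 5-element sets is 2·5 − 1 = 9 (so min K = 9/5), attained only by arithmetic progressions.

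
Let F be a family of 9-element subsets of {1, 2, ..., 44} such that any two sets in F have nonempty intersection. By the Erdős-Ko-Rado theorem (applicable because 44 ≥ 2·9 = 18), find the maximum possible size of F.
max |F| = C(43, 8) = 145008513

The Erdős-Ko-Rado theorem states: for n ≥ 2k, an intersecting family of k-subsets of an n-element set has size at most C(n − 1, k − 1), with equality for 'star' families {A ⊆ [n] : |A| = k, i ∈ A} (fix an element i). For n = 44, k = 9: C(43, 8) = 145008513.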